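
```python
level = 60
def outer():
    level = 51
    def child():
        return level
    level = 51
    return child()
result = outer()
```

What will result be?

Step 1: outer() sets level = 51, then later level = 51.
Step 2: child() is called after level is reassigned to 51. Closures capture variables by reference, not by value.
Step 3: result = 51

The answer is 51.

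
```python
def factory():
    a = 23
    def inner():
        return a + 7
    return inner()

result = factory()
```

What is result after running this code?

Step 1: factory() defines a = 23.
Step 2: inner() reads a = 23 from enclosing scope, returns 23 + 7 = 30.
Step 3: result = 30

The answer is 30.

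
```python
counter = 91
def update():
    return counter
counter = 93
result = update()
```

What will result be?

Step 1: counter is first set to 91, then reassigned to 93.
Step 2: update() is called after the reassignment, so it looks up the current global counter = 93.
Step 3: result = 93

The answer is 93.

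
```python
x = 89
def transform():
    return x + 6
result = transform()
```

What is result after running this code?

Step 1: x = 89 is defined globally.
Step 2: transform() looks up x from global scope = 89, then computes 89 + 6 = 95.
Step 3: result = 95

The answer is 95.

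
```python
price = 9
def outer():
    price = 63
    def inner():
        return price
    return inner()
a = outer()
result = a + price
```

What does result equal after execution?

Step 1: outer() has local price = 63. inner() reads from enclosing.
Step 2: outer() returns 63. Global price = 9 unchanged.
Step 3: result = 63 + 9 = 72

The answer is 72.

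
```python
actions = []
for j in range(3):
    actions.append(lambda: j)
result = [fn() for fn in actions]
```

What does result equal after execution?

Step 1: All 3 lambdas share the same variable j.
Step 2: After the loop, j = 2.
Step 3: Each call returns 2. result = [2, 2, 2]

The answer is [2, 2, 2].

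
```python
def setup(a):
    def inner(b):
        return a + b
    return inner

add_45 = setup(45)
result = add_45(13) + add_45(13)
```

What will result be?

Step 1: add_45 captures a = 45.
Step 2: add_45(13) = 45 + 13 = 58, called twice.
Step 3: result = 58 + 58 = 116

The answer is 116.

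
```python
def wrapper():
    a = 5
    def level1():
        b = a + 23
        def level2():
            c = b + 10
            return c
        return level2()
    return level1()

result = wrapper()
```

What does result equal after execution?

Step 1: a = 5. b = a + 23 = 28.
Step 2: c = b + 10 = 28 + 10 = 38.
Step 3: result = 38

The answer is 38.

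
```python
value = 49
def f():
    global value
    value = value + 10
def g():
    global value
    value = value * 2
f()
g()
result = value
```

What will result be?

Step 1: value = 49.
Step 2: f() adds 10: value = 49 + 10 = 59.
Step 3: g() doubles: value = 59 * 2 = 118.
Step 4: result = 118

The answer is 118.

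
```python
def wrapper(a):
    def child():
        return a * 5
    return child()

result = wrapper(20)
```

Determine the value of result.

Step 1: wrapper(20) binds parameter a = 20.
Step 2: child() accesses a = 20 from enclosing scope.
Step 3: result = 20 * 5 = 100

The answer is 100.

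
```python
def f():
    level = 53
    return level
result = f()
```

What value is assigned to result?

Step 1: f() defines level = 53 in its local scope.
Step 2: return level finds the local variable level = 53.
Step 3: result = 53

The answer is 53.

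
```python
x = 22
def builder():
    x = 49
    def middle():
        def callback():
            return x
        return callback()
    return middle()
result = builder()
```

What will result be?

Step 1: builder() defines x = 49. middle() and callback() have no local x.
Step 2: callback() checks local (none), enclosing middle() (none), enclosing builder() and finds x = 49.
Step 3: result = 49

The answer is 49.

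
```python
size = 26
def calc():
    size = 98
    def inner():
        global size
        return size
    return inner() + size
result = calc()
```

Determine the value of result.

Step 1: Global size = 26. calc() shadows with local size = 98.
Step 2: inner() uses global keyword, so inner() returns global size = 26.
Step 3: calc() returns 26 + 98 = 124

The answer is 124.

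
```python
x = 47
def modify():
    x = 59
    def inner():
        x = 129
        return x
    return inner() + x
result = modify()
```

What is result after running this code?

Step 1: modify() has local x = 59. inner() has local x = 129.
Step 2: inner() returns its local x = 129.
Step 3: modify() returns 129 + its own x (59) = 188

The answer is 188.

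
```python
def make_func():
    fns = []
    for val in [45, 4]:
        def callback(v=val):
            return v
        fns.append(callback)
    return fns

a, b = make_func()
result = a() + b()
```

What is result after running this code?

Step 1: Default argument v=val captures val at each iteration.
Step 2: a() returns 45 (captured at first iteration), b() returns 4 (captured at second).
Step 3: result = 45 + 4 = 49

The answer is 49.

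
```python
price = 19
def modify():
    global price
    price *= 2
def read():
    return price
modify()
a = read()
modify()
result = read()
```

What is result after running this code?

Step 1: price = 19.
Step 2: First modify(): price = 19 * 2 = 38.
Step 3: Second modify(): price = 38 * 2 = 76.
Step 4: read() returns 76

The answer is 76.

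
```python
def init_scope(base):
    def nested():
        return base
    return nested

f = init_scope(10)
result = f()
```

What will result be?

Step 1: init_scope(10) creates closure capturing base = 10.
Step 2: f() returns the captured base = 10.
Step 3: result = 10

The answer is 10.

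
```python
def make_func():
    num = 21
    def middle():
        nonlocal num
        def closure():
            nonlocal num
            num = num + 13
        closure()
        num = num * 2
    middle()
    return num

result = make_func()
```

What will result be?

Step 1: num = 21.
Step 2: closure() adds 13: num = 21 + 13 = 34.
Step 3: middle() doubles: num = 34 * 2 = 68.
Step 4: result = 68

The answer is 68.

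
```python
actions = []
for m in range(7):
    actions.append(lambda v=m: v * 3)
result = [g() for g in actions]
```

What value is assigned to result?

Step 1: Default arg v=m captures m at each iteration.
Step 2: actions[k] has v defaulting to k, returns k * 3.
Step 3: result = [0, 3, 6, 9, 12, 15, 18]

The answer is [0, 3, 6, 9, 12, 15, 18].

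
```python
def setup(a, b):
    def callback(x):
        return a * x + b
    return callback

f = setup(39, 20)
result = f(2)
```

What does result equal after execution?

Step 1: setup(39, 20) captures a = 39, b = 20.
Step 2: f(2) computes 39 * 2 + 20 = 98.
Step 3: result = 98

The answer is 98.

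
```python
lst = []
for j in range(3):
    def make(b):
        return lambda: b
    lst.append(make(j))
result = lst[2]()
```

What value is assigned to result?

Step 1: make(j) creates a new scope capturing b = j at call time.
Step 2: lst[2] = make(2), so its lambda captures b = 2.
Step 3: result = 2 (closure factory fixes late binding)

The answer is 2.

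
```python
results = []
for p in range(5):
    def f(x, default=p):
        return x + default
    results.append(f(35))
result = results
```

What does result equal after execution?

Step 1: Default argument default=p is evaluated at function definition time.
Step 2: Each iteration creates f with default = current p value.
Step 3: f(35) returns 35 + default. results = [35, 36, 37, 38, 39]

The answer is [35, 36, 37, 38, 39].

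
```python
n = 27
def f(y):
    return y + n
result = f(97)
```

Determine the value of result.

Step 1: n = 27 is defined globally.
Step 2: f(97) uses parameter y = 97 and looks up n from global scope = 27.
Step 3: result = 97 + 27 = 124

The answer is 124.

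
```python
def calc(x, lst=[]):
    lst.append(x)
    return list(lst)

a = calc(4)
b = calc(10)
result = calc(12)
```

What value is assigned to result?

Step 1: Default list is shared. list() creates copies for return values.
Step 2: Internal list grows: [4] -> [4, 10] -> [4, 10, 12].
Step 3: result = [4, 10, 12]

The answer is [4, 10, 12].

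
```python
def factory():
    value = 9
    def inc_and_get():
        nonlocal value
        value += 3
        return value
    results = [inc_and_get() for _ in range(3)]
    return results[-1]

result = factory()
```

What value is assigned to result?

Step 1: value = 9.
Step 2: Three calls to inc_and_get(), each adding 3.
Step 3: Last value = 9 + 3 * 3 = 18

The answer is 18.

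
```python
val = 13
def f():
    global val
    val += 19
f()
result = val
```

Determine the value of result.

Step 1: val = 13 globally.
Step 2: f() modifies global val: val += 19 = 32.
Step 3: result = 32

The answer is 32.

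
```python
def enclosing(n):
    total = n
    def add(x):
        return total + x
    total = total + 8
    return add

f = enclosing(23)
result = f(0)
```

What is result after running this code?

Step 1: enclosing(23) sets total = 23, then total = 23 + 8 = 31.
Step 2: Closures capture by reference, so add sees total = 31.
Step 3: f(0) returns 31 + 0 = 31

The answer is 31.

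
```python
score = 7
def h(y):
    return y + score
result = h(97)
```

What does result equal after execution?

Step 1: score = 7 is defined globally.
Step 2: h(97) uses parameter y = 97 and looks up score from global scope = 7.
Step 3: result = 97 + 7 = 104

The answer is 104.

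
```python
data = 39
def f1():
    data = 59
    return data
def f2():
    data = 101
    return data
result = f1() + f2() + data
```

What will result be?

Step 1: Each function shadows global data with its own local.
Step 2: f1() returns 59, f2() returns 101.
Step 3: Global data = 39 is unchanged. result = 59 + 101 + 39 = 199

The answer is 199.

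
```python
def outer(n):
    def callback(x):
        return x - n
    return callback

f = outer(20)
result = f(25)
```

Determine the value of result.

Step 1: outer(20) creates a closure capturing n = 20.
Step 2: f(25) computes 25 - 20 = 5.
Step 3: result = 5

The answer is 5.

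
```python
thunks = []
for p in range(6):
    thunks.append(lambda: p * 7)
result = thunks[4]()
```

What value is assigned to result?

Step 1: All lambdas reference the same variable p (late binding).
Step 2: After the loop, p = 5. Every lambda returns p * 7.
Step 3: thunks[4]() = 5 * 7 = 35

The answer is 35.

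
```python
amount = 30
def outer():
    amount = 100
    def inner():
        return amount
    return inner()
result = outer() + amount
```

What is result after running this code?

Step 1: Global amount = 30. outer() shadows with amount = 100.
Step 2: inner() returns enclosing amount = 100. outer() = 100.
Step 3: result = 100 + global amount (30) = 130

The answer is 130.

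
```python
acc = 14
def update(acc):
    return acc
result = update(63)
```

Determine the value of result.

Step 1: Global acc = 14.
Step 2: update(63) takes parameter acc = 63, which shadows the global.
Step 3: result = 63

The answer is 63.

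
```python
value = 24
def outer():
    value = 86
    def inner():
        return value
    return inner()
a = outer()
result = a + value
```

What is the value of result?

Step 1: outer() has local value = 86. inner() reads from enclosing.
Step 2: outer() returns 86. Global value = 24 unchanged.
Step 3: result = 86 + 24 = 110

The answer is 110.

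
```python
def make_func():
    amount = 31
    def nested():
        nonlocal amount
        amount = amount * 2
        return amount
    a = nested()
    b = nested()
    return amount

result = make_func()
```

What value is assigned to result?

Step 1: amount starts at 31.
Step 2: First nested(): amount = 31 * 2 = 62.
Step 3: Second nested(): amount = 62 * 2 = 124.
Step 4: result = 124

The answer is 124.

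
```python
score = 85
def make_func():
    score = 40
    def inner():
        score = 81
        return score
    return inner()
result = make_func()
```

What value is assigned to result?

Step 1: Three scopes define score: global (85), make_func (40), inner (81).
Step 2: inner() has its own local score = 81, which shadows both enclosing and global.
Step 3: result = 81 (local wins in LEGB)

The answer is 81.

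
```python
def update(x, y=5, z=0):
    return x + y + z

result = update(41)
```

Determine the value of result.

Step 1: update(41) uses defaults y = 5, z = 0.
Step 2: Returns 41 + 5 + 0 = 46.
Step 3: result = 46

The answer is 46.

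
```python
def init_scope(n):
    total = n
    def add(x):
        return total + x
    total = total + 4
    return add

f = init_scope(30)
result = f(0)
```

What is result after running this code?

Step 1: init_scope(30) sets total = 30, then total = 30 + 4 = 34.
Step 2: Closures capture by reference, so add sees total = 34.
Step 3: f(0) returns 34 + 0 = 34

The answer is 34.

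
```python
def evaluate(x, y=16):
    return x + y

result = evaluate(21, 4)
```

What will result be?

Step 1: evaluate(21, 4) overrides default y with 4.
Step 2: Returns 21 + 4 = 25.
Step 3: result = 25

The answer is 25.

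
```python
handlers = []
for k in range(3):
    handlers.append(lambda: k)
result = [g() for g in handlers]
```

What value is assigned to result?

Step 1: All 3 lambdas share the same variable k.
Step 2: After the loop, k = 2.
Step 3: Each call returns 2. result = [2, 2, 2]

The answer is [2, 2, 2].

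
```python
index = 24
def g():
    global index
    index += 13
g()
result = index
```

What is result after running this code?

Step 1: index = 24 globally.
Step 2: g() modifies global index: index += 13 = 37.
Step 3: result = 37

The answer is 37.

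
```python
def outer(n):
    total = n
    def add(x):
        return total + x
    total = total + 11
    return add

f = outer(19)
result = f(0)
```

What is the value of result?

Step 1: outer(19) sets total = 19, then total = 19 + 11 = 30.
Step 2: Closures capture by reference, so add sees total = 30.
Step 3: f(0) returns 30 + 0 = 30

The answer is 30.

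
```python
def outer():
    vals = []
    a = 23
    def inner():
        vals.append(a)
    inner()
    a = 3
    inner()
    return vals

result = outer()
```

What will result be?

Step 1: a = 23. inner() appends current a to vals.
Step 2: First inner(): appends 23. Then a = 3.
Step 3: Second inner(): appends 3 (closure sees updated a). result = [23, 3]

The answer is [23, 3].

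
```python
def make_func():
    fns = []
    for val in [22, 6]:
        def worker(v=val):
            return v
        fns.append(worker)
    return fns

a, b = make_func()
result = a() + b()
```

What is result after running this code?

Step 1: Default argument v=val captures val at each iteration.
Step 2: a() returns 22 (captured at first iteration), b() returns 6 (captured at second).
Step 3: result = 22 + 6 = 28

The answer is 28.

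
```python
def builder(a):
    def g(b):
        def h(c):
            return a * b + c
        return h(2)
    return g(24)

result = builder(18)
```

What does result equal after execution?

Step 1: a = 18, b = 24, c = 2.
Step 2: h() computes a * b + c = 18 * 24 + 2 = 434.
Step 3: result = 434

The answer is 434.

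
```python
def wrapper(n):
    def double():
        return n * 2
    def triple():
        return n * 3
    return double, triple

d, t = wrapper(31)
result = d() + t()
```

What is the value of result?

Step 1: Both closures capture the same n = 31.
Step 2: d() = 31 * 2 = 62, t() = 31 * 3 = 93.
Step 3: result = 62 + 93 = 155

The answer is 155.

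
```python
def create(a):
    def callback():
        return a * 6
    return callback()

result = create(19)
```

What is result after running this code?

Step 1: create(19) binds parameter a = 19.
Step 2: callback() accesses a = 19 from enclosing scope.
Step 3: result = 19 * 6 = 114

The answer is 114.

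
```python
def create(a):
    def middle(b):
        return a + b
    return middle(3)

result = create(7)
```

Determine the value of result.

Step 1: create(7) passes a = 7.
Step 2: middle(3) has b = 3, reads a = 7 from enclosing.
Step 3: result = 7 + 3 = 10

The answer is 10.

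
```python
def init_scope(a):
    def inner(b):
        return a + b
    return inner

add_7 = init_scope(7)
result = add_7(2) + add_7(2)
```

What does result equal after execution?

Step 1: add_7 captures a = 7.
Step 2: add_7(2) = 7 + 2 = 9, called twice.
Step 3: result = 9 + 9 = 18

The answer is 18.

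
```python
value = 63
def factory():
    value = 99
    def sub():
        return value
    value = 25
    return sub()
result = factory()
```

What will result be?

Step 1: factory() sets value = 99, then later value = 25.
Step 2: sub() is called after value is reassigned to 25. Closures capture variables by reference, not by value.
Step 3: result = 25

The answer is 25.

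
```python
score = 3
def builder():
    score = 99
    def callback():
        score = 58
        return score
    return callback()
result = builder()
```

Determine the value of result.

Step 1: Three scopes define score: global (3), builder (99), callback (58).
Step 2: callback() has its own local score = 58, which shadows both enclosing and global.
Step 3: result = 58 (local wins in LEGB)

The answer is 58.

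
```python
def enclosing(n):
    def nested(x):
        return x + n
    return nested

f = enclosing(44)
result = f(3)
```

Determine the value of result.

Step 1: enclosing(44) creates a closure that captures n = 44.
Step 2: f(3) calls the closure with x = 3, returning 3 + 44 = 47.
Step 3: result = 47

The answer is 47.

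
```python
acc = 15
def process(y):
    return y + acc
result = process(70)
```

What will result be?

Step 1: acc = 15 is defined globally.
Step 2: process(70) uses parameter y = 70 and looks up acc from global scope = 15.
Step 3: result = 70 + 15 = 85

The answer is 85.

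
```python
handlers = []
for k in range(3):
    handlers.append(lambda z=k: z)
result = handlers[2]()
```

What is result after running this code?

Step 1: Default argument z=k captures k's value at each iteration.
Step 2: handlers[2] captured z = 2 when k was 2.
Step 3: result = 2

The answer is 2.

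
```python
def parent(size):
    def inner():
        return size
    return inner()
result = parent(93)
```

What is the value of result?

Step 1: parent(93) binds parameter size = 93.
Step 2: inner() looks up size in enclosing scope and finds the parameter size = 93.
Step 3: result = 93

The answer is 93.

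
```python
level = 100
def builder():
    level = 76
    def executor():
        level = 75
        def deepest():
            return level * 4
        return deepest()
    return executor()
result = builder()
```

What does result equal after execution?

Step 1: deepest() looks up level through LEGB: not local, finds level = 75 in enclosing executor().
Step 2: Returns 75 * 4 = 300.
Step 3: result = 300

The answer is 300.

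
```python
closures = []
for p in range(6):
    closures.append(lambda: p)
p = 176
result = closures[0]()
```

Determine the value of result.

Step 1: Lambdas capture the variable p by reference, not by value.
Step 2: After the loop, p is reassigned to 176.
Step 3: closures[0]() looks up the current p = 176. result = 176

The answer is 176.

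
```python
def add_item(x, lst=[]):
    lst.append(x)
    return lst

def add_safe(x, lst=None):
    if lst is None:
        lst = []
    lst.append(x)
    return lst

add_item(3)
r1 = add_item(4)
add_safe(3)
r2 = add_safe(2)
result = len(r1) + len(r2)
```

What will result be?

Step 1: add_item shares mutable default: after 2 calls, lst = [3, 4], len = 2.
Step 2: add_safe creates fresh list each time: r2 = [2], len = 1.
Step 3: result = 2 + 1 = 3

The answer is 3.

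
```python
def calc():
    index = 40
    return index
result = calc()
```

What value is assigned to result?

Step 1: calc() defines index = 40 in its local scope.
Step 2: return index finds the local variable index = 40.
Step 3: result = 40

The answer is 40.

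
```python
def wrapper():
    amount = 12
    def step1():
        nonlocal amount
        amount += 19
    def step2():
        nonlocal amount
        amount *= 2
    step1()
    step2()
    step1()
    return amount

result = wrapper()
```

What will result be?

Step 1: amount = 12.
Step 2: step1(): amount = 12 + 19 = 31.
Step 3: step2(): amount = 31 * 2 = 62.
Step 4: step1(): amount = 62 + 19 = 81. result = 81

The answer is 81.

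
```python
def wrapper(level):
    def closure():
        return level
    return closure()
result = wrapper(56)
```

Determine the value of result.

Step 1: wrapper(56) binds parameter level = 56.
Step 2: closure() looks up level in enclosing scope and finds the parameter level = 56.
Step 3: result = 56

The answer is 56.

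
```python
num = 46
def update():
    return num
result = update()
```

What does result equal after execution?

Step 1: num = 46 is defined in the global scope.
Step 2: update() looks up num. No local num exists, so Python checks the global scope via LEGB rule and finds num = 46.
Step 3: result = 46

The answer is 46.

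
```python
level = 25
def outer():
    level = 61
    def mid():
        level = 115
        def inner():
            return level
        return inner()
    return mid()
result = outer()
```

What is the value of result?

Step 1: Three levels of shadowing: global 25, outer 61, mid 115.
Step 2: inner() finds level = 115 in enclosing mid() scope.
Step 3: result = 115

The answer is 115.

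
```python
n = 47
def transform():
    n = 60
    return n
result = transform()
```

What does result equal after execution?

Step 1: Global n = 47.
Step 2: transform() creates local n = 60, shadowing the global.
Step 3: Returns local n = 60. result = 60

The answer is 60.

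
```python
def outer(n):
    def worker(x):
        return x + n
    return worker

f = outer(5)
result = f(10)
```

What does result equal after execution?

Step 1: outer(5) creates a closure that captures n = 5.
Step 2: f(10) calls the closure with x = 10, returning 10 + 5 = 15.
Step 3: result = 15

The answer is 15.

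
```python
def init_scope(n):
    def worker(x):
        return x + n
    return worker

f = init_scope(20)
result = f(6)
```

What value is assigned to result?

Step 1: init_scope(20) creates a closure that captures n = 20.
Step 2: f(6) calls the closure with x = 6, returning 6 + 20 = 26.
Step 3: result = 26

The answer is 26.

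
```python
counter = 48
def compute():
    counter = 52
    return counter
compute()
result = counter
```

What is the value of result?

Step 1: Global counter = 48.
Step 2: compute() creates local counter = 52 (shadow, not modification).
Step 3: After compute() returns, global counter is unchanged. result = 48

The answer is 48.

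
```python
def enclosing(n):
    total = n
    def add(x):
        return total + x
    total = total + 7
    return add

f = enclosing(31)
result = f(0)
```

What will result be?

Step 1: enclosing(31) sets total = 31, then total = 31 + 7 = 38.
Step 2: Closures capture by reference, so add sees total = 38.
Step 3: f(0) returns 38 + 0 = 38

The answer is 38.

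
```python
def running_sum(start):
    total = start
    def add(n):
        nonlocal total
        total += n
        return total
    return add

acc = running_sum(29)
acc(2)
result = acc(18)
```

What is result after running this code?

Step 1: running_sum(29) creates closure with total = 29.
Step 2: First acc(2): total = 29 + 2 = 31.
Step 3: Second acc(18): total = 31 + 18 = 49. result = 49

The answer is 49.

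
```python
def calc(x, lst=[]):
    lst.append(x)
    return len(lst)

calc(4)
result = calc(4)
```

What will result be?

Step 1: Mutable default list persists between calls.
Step 2: First call: lst = [4], len = 1. Second call: lst = [4, 4], len = 2.
Step 3: result = 2

The answer is 2.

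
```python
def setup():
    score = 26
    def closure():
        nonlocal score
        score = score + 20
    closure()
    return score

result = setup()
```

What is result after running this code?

Step 1: setup() sets score = 26.
Step 2: closure() uses nonlocal to modify score in setup's scope: score = 26 + 20 = 46.
Step 3: setup() returns the modified score = 46

The answer is 46.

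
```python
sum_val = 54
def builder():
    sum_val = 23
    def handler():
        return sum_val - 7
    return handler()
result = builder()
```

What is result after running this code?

Step 1: builder() shadows global sum_val with sum_val = 23.
Step 2: handler() finds sum_val = 23 in enclosing scope, computes 23 - 7 = 16.
Step 3: result = 16

The answer is 16.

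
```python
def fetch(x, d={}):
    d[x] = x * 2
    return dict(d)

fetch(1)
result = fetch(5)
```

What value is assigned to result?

Step 1: Mutable default dict is shared across calls.
Step 2: First call adds 1: 2. Second call adds 5: 10.
Step 3: result = {1: 2, 5: 10}

The answer is {1: 2, 5: 10}.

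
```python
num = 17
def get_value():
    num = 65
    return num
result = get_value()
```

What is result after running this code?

Step 1: Global num = 17.
Step 2: get_value() creates local num = 65, shadowing the global.
Step 3: Returns local num = 65. result = 65

The answer is 65.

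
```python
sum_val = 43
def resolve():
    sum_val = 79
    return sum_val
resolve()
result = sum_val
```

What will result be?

Step 1: sum_val = 43 globally.
Step 2: resolve() creates a LOCAL sum_val = 79 (no global keyword!).
Step 3: The global sum_val is unchanged. result = 43

The answer is 43.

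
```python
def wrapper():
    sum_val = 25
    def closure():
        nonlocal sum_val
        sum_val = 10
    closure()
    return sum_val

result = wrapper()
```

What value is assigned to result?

Step 1: wrapper() sets sum_val = 25.
Step 2: closure() uses nonlocal to reassign sum_val = 10.
Step 3: result = 10

The answer is 10.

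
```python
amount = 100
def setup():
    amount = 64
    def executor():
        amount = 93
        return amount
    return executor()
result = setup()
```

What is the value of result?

Step 1: Three scopes define amount: global (100), setup (64), executor (93).
Step 2: executor() has its own local amount = 93, which shadows both enclosing and global.
Step 3: result = 93 (local wins in LEGB)

The answer is 93.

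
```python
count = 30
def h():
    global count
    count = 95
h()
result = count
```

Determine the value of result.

Step 1: count = 30 globally.
Step 2: h() declares global count and sets it to 95.
Step 3: After h(), global count = 95. result = 95

The answer is 95.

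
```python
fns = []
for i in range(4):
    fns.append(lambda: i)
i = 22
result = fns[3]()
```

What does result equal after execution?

Step 1: Lambdas capture the variable i by reference, not by value.
Step 2: After the loop, i is reassigned to 22.
Step 3: fns[3]() looks up the current i = 22. result = 22

The answer is 22.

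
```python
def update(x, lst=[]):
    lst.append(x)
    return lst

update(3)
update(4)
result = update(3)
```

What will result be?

Step 1: Mutable default argument gotcha! The list [] is created once.
Step 2: Each call appends to the SAME list: [3], [3, 4], [3, 4, 3].
Step 3: result = [3, 4, 3]

The answer is [3, 4, 3].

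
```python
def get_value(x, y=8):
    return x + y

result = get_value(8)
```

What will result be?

Step 1: get_value(8) uses default y = 8.
Step 2: Returns 8 + 8 = 16.
Step 3: result = 16

The answer is 16.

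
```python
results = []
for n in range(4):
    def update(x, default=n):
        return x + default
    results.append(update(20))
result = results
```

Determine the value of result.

Step 1: Default argument default=n is evaluated at function definition time.
Step 2: Each iteration creates update with default = current n value.
Step 3: update(20) returns 20 + default. results = [20, 21, 22, 23]

The answer is [20, 21, 22, 23].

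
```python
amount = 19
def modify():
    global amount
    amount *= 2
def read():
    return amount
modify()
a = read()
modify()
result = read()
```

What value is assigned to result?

Step 1: amount = 19.
Step 2: First modify(): amount = 19 * 2 = 38.
Step 3: Second modify(): amount = 38 * 2 = 76.
Step 4: read() returns 76

The answer is 76.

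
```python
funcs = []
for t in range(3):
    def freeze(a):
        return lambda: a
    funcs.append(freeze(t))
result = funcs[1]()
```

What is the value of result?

Step 1: freeze(t) creates a new scope capturing a = t at call time.
Step 2: funcs[1] = freeze(1), so its lambda captures a = 1.
Step 3: result = 1 (closure factory fixes late binding)

The answer is 1.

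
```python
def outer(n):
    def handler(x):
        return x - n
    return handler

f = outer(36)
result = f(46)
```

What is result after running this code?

Step 1: outer(36) creates a closure capturing n = 36.
Step 2: f(46) computes 46 - 36 = 10.
Step 3: result = 10

The answer is 10.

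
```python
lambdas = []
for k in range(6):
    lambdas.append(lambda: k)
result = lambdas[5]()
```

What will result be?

Step 1: The loop creates 6 lambdas, all referencing the same variable k.
Step 2: After the loop, k = 5 (final value).
Step 3: lambdas[5]() looks up k at call time and finds 5. This is the late binding gotcha. result = 5

The answer is 5.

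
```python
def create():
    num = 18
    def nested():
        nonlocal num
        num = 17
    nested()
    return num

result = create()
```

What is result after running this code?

Step 1: create() sets num = 18.
Step 2: nested() uses nonlocal to reassign num = 17.
Step 3: result = 17

The answer is 17.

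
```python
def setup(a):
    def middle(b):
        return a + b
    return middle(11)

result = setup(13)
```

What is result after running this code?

Step 1: setup(13) passes a = 13.
Step 2: middle(11) has b = 11, reads a = 13 from enclosing.
Step 3: result = 13 + 11 = 24

The answer is 24.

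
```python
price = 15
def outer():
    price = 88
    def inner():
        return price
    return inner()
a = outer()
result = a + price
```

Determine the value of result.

Step 1: outer() has local price = 88. inner() reads from enclosing.
Step 2: outer() returns 88. Global price = 15 unchanged.
Step 3: result = 88 + 15 = 103

The answer is 103.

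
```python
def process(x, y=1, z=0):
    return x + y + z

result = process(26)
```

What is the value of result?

Step 1: process(26) uses defaults y = 1, z = 0.
Step 2: Returns 26 + 1 + 0 = 27.
Step 3: result = 27

The answer is 27.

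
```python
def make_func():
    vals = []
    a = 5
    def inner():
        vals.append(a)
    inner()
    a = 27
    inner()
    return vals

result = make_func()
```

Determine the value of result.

Step 1: a = 5. inner() appends current a to vals.
Step 2: First inner(): appends 5. Then a = 27.
Step 3: Second inner(): appends 27 (closure sees updated a). result = [5, 27]

The answer is [5, 27].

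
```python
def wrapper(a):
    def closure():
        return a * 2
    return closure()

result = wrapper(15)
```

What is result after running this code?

Step 1: wrapper(15) binds parameter a = 15.
Step 2: closure() accesses a = 15 from enclosing scope.
Step 3: result = 15 * 2 = 30

The answer is 30.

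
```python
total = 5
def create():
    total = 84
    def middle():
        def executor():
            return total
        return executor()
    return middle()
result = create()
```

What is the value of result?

Step 1: create() defines total = 84. middle() and executor() have no local total.
Step 2: executor() checks local (none), enclosing middle() (none), enclosing create() and finds total = 84.
Step 3: result = 84

The answer is 84.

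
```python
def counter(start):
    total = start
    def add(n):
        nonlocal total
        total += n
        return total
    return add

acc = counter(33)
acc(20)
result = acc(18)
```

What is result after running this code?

Step 1: counter(33) creates closure with total = 33.
Step 2: First acc(20): total = 33 + 20 = 53.
Step 3: Second acc(18): total = 53 + 18 = 71. result = 71

The answer is 71.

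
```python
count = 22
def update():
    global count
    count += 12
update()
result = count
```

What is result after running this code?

Step 1: count = 22 globally.
Step 2: update() modifies global count: count += 12 = 34.
Step 3: result = 34

The answer is 34.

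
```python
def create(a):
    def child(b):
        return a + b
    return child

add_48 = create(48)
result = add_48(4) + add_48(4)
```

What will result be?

Step 1: add_48 captures a = 48.
Step 2: add_48(4) = 48 + 4 = 52, called twice.
Step 3: result = 52 + 52 = 104

The answer is 104.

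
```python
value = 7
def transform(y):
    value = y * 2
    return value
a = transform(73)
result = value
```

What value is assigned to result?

Step 1: Global value = 7.
Step 2: transform(73) creates local value = 73 * 2 = 146.
Step 3: Global value unchanged because no global keyword. result = 7

The answer is 7.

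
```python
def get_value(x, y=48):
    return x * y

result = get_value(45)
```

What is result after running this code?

Step 1: get_value(45) uses default y = 48.
Step 2: Returns 45 * 48 = 2160.
Step 3: result = 2160

The answer is 2160.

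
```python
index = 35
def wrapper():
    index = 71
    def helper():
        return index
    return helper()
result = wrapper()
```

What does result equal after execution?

Step 1: index = 35 globally, but wrapper() defines index = 71 locally.
Step 2: helper() looks up index. Not in local scope, so checks enclosing scope (wrapper) and finds index = 71.
Step 3: result = 71

The answer is 71.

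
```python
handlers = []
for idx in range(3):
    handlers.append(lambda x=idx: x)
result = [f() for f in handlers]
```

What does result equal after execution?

Step 1: Default arg x=idx captures idx at each iteration.
Step 2: Each lambda has its own default: 0, 1, ..., 2.
Step 3: result = [0, 1, 2]

The answer is [0, 1, 2].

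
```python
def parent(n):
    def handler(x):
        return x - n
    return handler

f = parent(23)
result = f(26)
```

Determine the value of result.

Step 1: parent(23) creates a closure capturing n = 23.
Step 2: f(26) computes 26 - 23 = 3.
Step 3: result = 3

The answer is 3.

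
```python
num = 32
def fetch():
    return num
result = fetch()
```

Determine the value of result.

Step 1: num = 32 is defined in the global scope.
Step 2: fetch() looks up num. No local num exists, so Python checks the global scope via LEGB rule and finds num = 32.
Step 3: result = 32

The answer is 32.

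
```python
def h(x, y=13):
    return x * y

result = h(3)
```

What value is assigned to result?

Step 1: h(3) uses default y = 13.
Step 2: Returns 3 * 13 = 39.
Step 3: result = 39

The answer is 39.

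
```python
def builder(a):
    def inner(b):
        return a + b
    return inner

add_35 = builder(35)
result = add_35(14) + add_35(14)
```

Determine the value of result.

Step 1: add_35 captures a = 35.
Step 2: add_35(14) = 35 + 14 = 49, called twice.
Step 3: result = 49 + 49 = 98

The answer is 98.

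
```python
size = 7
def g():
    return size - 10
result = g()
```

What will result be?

Step 1: size = 7 is defined globally.
Step 2: g() looks up size from global scope = 7, then computes 7 - 10 = -3.
Step 3: result = -3

The answer is -3.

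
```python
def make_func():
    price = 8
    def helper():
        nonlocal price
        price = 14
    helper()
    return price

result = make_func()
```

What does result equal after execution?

Step 1: make_func() sets price = 8.
Step 2: helper() uses nonlocal to reassign price = 14.
Step 3: result = 14

The answer is 14.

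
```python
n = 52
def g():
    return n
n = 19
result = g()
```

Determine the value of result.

Step 1: n is first set to 52, then reassigned to 19.
Step 2: g() is called after the reassignment, so it looks up the current global n = 19.
Step 3: result = 19

The answer is 19.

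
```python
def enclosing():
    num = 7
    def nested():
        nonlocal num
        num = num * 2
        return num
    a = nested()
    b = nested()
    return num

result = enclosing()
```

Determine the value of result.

Step 1: num starts at 7.
Step 2: First nested(): num = 7 * 2 = 14.
Step 3: Second nested(): num = 14 * 2 = 28.
Step 4: result = 28

The answer is 28.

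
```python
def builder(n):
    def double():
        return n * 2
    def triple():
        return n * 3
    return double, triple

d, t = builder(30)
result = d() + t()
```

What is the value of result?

Step 1: Both closures capture the same n = 30.
Step 2: d() = 30 * 2 = 60, t() = 30 * 3 = 90.
Step 3: result = 60 + 90 = 150

The answer is 150.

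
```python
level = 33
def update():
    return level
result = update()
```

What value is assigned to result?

Step 1: level = 33 is defined in the global scope.
Step 2: update() looks up level. No local level exists, so Python checks the global scope via LEGB rule and finds level = 33.
Step 3: result = 33

The answer is 33.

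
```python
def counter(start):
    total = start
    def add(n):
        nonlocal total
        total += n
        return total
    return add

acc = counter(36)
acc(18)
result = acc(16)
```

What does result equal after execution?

Step 1: counter(36) creates closure with total = 36.
Step 2: First acc(18): total = 36 + 18 = 54.
Step 3: Second acc(16): total = 54 + 16 = 70. result = 70

The answer is 70.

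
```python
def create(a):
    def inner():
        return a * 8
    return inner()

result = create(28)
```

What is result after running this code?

Step 1: create(28) binds parameter a = 28.
Step 2: inner() accesses a = 28 from enclosing scope.
Step 3: result = 28 * 8 = 224

The answer is 224.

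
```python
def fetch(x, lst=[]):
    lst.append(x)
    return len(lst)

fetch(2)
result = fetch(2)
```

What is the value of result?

Step 1: Mutable default list persists between calls.
Step 2: First call: lst = [2], len = 1. Second call: lst = [2, 2], len = 2.
Step 3: result = 2

The answer is 2.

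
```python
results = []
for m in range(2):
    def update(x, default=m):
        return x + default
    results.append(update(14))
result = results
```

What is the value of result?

Step 1: Default argument default=m is evaluated at function definition time.
Step 2: Each iteration creates update with default = current m value.
Step 3: update(14) returns 14 + default. results = [14, 15]

The answer is [14, 15].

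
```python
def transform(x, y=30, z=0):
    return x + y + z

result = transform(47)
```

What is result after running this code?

Step 1: transform(47) uses defaults y = 30, z = 0.
Step 2: Returns 47 + 30 + 0 = 77.
Step 3: result = 77

The answer is 77.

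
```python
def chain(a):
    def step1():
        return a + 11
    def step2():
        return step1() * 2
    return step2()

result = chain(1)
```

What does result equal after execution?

Step 1: chain(1) captures a = 1.
Step 2: step2() calls step1() which returns 1 + 11 = 12.
Step 3: step2() returns 12 * 2 = 24

The answer is 24.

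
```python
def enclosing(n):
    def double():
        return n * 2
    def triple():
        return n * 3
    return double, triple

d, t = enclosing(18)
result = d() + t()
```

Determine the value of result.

Step 1: Both closures capture the same n = 18.
Step 2: d() = 18 * 2 = 36, t() = 18 * 3 = 54.
Step 3: result = 36 + 54 = 90

The answer is 90.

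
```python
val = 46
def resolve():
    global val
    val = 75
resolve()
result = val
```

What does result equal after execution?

Step 1: val = 46 globally.
Step 2: resolve() declares global val and sets it to 75.
Step 3: After resolve(), global val = 75. result = 75

The answer is 75.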